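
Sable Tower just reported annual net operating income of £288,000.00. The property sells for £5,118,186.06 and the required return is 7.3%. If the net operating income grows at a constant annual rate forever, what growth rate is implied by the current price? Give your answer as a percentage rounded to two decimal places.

P = D₀(1+g)/(r−g) ⇒ P(r−g) = D₀(1+g) ⇒ g(P+D₀) = P·r − D₀
g = (P·r − D₀)/(P + D₀) = (£5,118,186.06×0.073 − £288,000.00) / (£5,118,186.06 + £288,000.00) = 0.015839

1.58%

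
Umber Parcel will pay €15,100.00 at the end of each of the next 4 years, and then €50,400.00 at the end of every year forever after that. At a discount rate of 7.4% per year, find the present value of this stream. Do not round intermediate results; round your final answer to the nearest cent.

€562584.35

PV of 4-year annuity: €15,100.00 × [1 − (1+0.074)^−4] / 0.074 = 50688.40317
Perpetuity value at year 4: €50,400.00 / 0.074 = 681081.08108
PV of perpetuity: 681081.08108 / (1+0.074)^4 = 511895.94733
Total PV = 50688.40317 + 511895.94733 = 562584.35050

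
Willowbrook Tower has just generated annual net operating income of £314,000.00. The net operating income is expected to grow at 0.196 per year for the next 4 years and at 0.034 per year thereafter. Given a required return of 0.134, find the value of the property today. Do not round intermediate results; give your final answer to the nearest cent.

£5454513.92

D_1 = 375544.00000
D_2 = 449150.62400
D_3 = 537184.14630
D_4 = 642472.23898
Terminal value at year 4: TV = D_4×(1+g_2)/(r−g_2) = 664316.29510/0.1 = 6643162.95105
P_0 = D_1/(1+r)^1 + D_2/(1+r)^2 + D_3/(1+r)^3 + D_4/(1+r)^4 + TV/(1+r)^4
    = 331167.54850 + 349273.71076 + 368369.80430 + 388509.95233 + 4017192.90708 = 5454513.92297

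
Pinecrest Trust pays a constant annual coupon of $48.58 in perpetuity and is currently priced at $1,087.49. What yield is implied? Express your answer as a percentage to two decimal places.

4.47%

P = C/r ⇒ r = C/P = $48.58/$1,087.49 = 0.044672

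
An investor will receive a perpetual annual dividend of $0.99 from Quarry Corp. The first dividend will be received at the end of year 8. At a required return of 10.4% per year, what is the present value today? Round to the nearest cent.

$4.76

Value at end of year 7: C / r = $0.99 / 0.104 = $9.5192
Discount to today: PV = $9.5192 / (1 + 0.104)^7 = $9.5192 / 1.998865 = $4.76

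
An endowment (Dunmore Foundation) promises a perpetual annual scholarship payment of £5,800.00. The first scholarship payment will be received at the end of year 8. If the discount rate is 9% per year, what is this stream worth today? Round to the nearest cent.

£35253.32

Value at end of year 7: C / r = £5,800.00 / 0.09 = £64,444.4444
Discount to today: PV = £64,444.4444 / (1 + 0.09)^7 = £64,444.4444 / 1.828039 = £35,253.32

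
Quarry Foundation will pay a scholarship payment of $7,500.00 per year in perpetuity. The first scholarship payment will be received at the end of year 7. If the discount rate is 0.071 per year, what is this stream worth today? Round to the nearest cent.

Value at end of year 6: C / r = $7,500.00 / 0.071 = $105,633.8028
Discount to today: PV = $105,633.8028 / (1 + 0.071)^6 = $105,633.8028 / 1.509165 = $69,994.85

$69994.85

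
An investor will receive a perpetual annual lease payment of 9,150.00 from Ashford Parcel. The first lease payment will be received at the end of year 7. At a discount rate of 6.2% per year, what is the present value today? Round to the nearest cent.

Value at end of year 6: C / r = 9,150.00 / 0.062 = 147,580.6452
Discount to today: PV = 147,580.6452 / (1 + 0.062)^6 = 147,580.6452 / 1.434654 = 102,868.48

102868.48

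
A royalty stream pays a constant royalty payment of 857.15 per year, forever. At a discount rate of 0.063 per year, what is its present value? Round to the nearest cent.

Level perpetuity: PV = C / r = 857.15 / 0.063 = 13,605.56

13605.56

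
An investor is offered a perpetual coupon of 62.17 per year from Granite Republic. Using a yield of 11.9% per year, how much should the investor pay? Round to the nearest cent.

522.44

Level perpetuity: PV = C / r = 62.17 / 0.119 = 522.44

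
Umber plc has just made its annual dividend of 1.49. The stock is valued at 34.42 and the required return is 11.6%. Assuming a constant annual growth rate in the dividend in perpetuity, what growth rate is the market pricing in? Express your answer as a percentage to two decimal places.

6.97%

P = D₀(1+g)/(r−g) ⇒ P(r−g) = D₀(1+g) ⇒ g(P+D₀) = P·r − D₀
g = (P·r − D₀)/(P + D₀) = (34.42×0.116 − 1.49) / (34.42 + 1.49) = 0.069694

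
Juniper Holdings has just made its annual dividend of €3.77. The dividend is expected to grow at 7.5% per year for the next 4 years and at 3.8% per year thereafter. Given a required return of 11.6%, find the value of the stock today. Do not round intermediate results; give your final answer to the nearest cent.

D_1 = 4.05275
D_2 = 4.35671
D_3 = 4.68346
D_4 = 5.03472
Terminal value at year 4: TV = D_4×(1+g_2)/(r−g_2) = 5.22604/0.078 = 67.00049
P_0 = D_1/(1+r)^1 + D_2/(1+r)^2 + D_3/(1+r)^3 + D_4/(1+r)^4 + TV/(1+r)^4
    = 3.63150 + 3.49808 + 3.36957 + 3.24578 + 43.19378 = 56.93870

€56.94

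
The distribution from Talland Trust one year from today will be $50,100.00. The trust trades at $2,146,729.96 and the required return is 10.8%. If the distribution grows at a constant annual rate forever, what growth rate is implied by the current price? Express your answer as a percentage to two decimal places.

P = D₁/(r−g) ⇒ g = r − D₁/P = 0.108 − $50,100.00/$2,146,729.96 = 0.084662

8.47%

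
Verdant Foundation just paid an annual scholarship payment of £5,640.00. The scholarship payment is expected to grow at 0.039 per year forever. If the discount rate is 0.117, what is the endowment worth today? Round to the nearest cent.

D₁ = D₀ × (1 + g) = £5,640.00 × 1.039 = £5,859.9600
Growing perpetuity: P = D₁ / (r − g) = £5,859.9600 / (0.117 − 0.039) = £75,127.69

£75127.69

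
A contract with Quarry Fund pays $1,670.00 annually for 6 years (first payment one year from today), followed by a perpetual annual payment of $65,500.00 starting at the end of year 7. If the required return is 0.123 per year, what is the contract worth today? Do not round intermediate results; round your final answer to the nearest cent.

$272303.90

PV of 6-year annuity: $1,670.00 × [1 − (1+0.123)^−6] / 0.123 = 6808.10628
Perpetuity value at year 6: $65,500.00 / 0.123 = 532520.32520
PV of perpetuity: 532520.32520 / (1+0.123)^6 = 265495.79744
Total PV = 6808.10628 + 265495.79744 = 272303.90372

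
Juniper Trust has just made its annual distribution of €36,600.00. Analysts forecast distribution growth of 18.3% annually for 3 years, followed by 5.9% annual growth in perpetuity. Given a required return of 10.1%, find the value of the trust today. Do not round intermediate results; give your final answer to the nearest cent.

D_1 = 43297.80000
D_2 = 51221.29740
D_3 = 60594.79482
Terminal value at year 3: TV = D_3×(1+g_2)/(r−g_2) = 64169.88772/0.042 = 1527854.46950
P_0 = D_1/(1+r)^1 + D_2/(1+r)^2 + D_3/(1+r)^3 + TV/(1+r)^3
    = 39325.88556 + 42254.78893 + 45401.83043 + 1144774.72453 = 1271757.22945

€1271757.23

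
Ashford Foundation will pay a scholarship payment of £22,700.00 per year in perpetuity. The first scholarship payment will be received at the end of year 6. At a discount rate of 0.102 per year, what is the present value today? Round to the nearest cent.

£136936.02

Value at end of year 5: C / r = £22,700.00 / 0.102 = £222,549.0196
Discount to today: PV = £222,549.0196 / (1 + 0.102)^5 = £222,549.0196 / 1.625204 = £136,936.02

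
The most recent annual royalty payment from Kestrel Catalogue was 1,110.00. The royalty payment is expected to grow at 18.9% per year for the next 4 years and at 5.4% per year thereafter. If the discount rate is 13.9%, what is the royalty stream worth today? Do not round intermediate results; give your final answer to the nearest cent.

D_1 = 1319.79000
D_2 = 1569.23031
D_3 = 1865.81484
D_4 = 2218.45384
Terminal value at year 4: TV = D_4×(1+g_2)/(r−g_2) = 2338.25035/0.085 = 27508.82765
P_0 = D_1/(1+r)^1 + D_2/(1+r)^2 + D_3/(1+r)^3 + D_4/(1+r)^4 + TV/(1+r)^4
    = 1158.72695 + 1209.59293 + 1262.69183 + 1318.12167 + 16344.70875 = 21293.84213

21293.84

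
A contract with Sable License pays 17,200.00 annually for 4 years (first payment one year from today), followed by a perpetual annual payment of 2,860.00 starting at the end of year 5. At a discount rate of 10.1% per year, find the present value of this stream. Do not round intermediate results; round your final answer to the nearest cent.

73674.48

PV of 4-year annuity: 17,200.00 × [1 − (1+0.101)^−4] / 0.101 = 54403.87170
Perpetuity value at year 4: 2,860.00 / 0.101 = 28316.83168
PV of perpetuity: 28316.83168 / (1+0.101)^4 = 19270.60651
Total PV = 54403.87170 + 19270.60651 = 73674.47820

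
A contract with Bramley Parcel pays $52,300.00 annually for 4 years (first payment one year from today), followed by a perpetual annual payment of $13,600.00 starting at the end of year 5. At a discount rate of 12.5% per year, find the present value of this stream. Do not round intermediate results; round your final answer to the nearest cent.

$225118.24

PV of 4-year annuity: $52,300.00 × [1 − (1+0.125)^−4] / 0.125 = 157194.93980
Perpetuity value at year 4: $13,600.00 / 0.125 = 108800.00000
PV of perpetuity: 108800.00000 / (1+0.125)^4 = 67923.30437
Total PV = 157194.93980 + 67923.30437 = 225118.24417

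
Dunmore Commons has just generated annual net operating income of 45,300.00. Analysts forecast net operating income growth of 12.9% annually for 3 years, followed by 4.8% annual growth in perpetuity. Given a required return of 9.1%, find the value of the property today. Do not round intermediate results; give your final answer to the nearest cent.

1369073.52

D_1 = 51143.70000
D_2 = 57741.23730
D_3 = 65189.85691
Terminal value at year 3: TV = D_3×(1+g_2)/(r−g_2) = 68318.97004/0.043 = 1588813.25682
P_0 = D_1/(1+r)^1 + D_2/(1+r)^2 + D_3/(1+r)^3 + TV/(1+r)^3
    = 46877.81852 + 48510.59313 + 50200.23799 + 1223484.86998 = 1369073.51961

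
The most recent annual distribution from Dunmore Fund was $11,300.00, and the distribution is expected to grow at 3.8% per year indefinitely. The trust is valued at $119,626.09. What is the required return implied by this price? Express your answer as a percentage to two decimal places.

13.61%

D₁ = $11,300.00 × 1.038 = $11,729.4000
P = D₁/(r − g) ⇒ r = D₁/P + g = $11,729.4000/$119,626.09 + 0.038 = 0.098051 + 0.038 = 0.136051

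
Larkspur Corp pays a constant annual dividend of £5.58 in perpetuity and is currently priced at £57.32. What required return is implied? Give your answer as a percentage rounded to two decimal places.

9.73%

P = C/r ⇒ r = C/P = £5.58/£57.32 = 0.097348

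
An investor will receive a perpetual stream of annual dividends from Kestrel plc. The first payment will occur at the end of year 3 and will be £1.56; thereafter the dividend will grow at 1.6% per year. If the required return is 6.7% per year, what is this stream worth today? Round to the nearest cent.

£26.87

Value at end of year 2: C₁ / (r − g) = £1.56 / (0.067 − 0.016) = £30.5882
Discount to today: PV = £30.5882 / (1 + 0.067)^2 = £30.5882 / 1.138489 = £26.87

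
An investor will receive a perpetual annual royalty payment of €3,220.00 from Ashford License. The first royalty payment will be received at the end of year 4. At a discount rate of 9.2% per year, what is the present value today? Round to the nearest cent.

€26878.20

Value at end of year 3: C / r = €3,220.00 / 0.092 = €35,000.0000
Discount to today: PV = €35,000.0000 / (1 + 0.092)^3 = €35,000.0000 / 1.302171 = €26,878.20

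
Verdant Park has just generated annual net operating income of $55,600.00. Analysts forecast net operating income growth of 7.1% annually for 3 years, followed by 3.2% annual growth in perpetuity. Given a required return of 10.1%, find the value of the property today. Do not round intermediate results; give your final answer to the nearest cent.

D_1 = 59547.60000
D_2 = 63775.47960
D_3 = 68303.53865
Terminal value at year 3: TV = D_3×(1+g_2)/(r−g_2) = 70489.25189/0.069 = 1021583.36070
P_0 = D_1/(1+r)^1 + D_2/(1+r)^2 + D_3/(1+r)^3 + TV/(1+r)^3
    = 54085.01362 + 52611.30753 + 51177.75692 + 765441.23389 = 923315.31196

$923315.31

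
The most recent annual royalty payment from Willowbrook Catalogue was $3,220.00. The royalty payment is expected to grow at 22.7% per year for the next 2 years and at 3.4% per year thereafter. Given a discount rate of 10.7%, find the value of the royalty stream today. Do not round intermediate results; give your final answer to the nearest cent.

D_1 = 3950.94000
D_2 = 4847.80338
Terminal value at year 2: TV = D_2×(1+g_2)/(r−g_2) = 5012.62869/0.073 = 68666.14651
P_0 = D_1/(1+r)^1 + D_2/(1+r)^2 + TV/(1+r)^2
    = 3569.05149 + 3955.94054 + 56033.45917 = 63558.45120

$63558.45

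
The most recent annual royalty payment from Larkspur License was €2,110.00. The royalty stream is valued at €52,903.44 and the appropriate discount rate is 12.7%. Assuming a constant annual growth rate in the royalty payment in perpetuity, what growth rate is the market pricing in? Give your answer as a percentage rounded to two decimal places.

P = D₀(1+g)/(r−g) ⇒ P(r−g) = D₀(1+g) ⇒ g(P+D₀) = P·r − D₀
g = (P·r − D₀)/(P + D₀) = (€52,903.44×0.127 − €2,110.00) / (€52,903.44 + €2,110.00) = 0.083775

8.38%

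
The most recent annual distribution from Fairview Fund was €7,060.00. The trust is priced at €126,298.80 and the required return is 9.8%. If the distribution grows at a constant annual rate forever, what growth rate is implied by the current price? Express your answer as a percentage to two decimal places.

3.99%

P = D₀(1+g)/(r−g) ⇒ P(r−g) = D₀(1+g) ⇒ g(P+D₀) = P·r − D₀
g = (P·r − D₀)/(P + D₀) = (€126,298.80×0.098 − €7,060.00) / (€126,298.80 + €7,060.00) = 0.039872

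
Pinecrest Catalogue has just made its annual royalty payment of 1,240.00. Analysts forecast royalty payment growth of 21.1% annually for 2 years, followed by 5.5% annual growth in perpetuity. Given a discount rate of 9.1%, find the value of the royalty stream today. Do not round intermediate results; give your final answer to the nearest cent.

D_1 = 1501.64000
D_2 = 1818.48604
Terminal value at year 2: TV = D_2×(1+g_2)/(r−g_2) = 1918.50277/0.036 = 53291.74367
P_0 = D_1/(1+r)^1 + D_2/(1+r)^2 + TV/(1+r)^2
    = 1376.38863 + 1527.77877 + 44772.40557 = 47676.57297

47676.57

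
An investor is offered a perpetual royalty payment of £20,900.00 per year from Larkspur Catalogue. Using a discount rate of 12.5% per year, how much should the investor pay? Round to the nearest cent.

£167200.00

Level perpetuity: PV = C / r = £20,900.00 / 0.125 = £167,200.00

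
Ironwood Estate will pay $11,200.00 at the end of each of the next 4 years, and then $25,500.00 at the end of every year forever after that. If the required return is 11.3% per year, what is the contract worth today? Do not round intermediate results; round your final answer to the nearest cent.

$181581.43

PV of 4-year annuity: $11,200.00 × [1 − (1+0.113)^−4] / 0.113 = 34525.99053
Perpetuity value at year 4: $25,500.00 / 0.113 = 225663.71681
PV of perpetuity: 225663.71681 / (1+0.113)^4 = 147055.43481
Total PV = 34525.99053 + 147055.43481 = 181581.42534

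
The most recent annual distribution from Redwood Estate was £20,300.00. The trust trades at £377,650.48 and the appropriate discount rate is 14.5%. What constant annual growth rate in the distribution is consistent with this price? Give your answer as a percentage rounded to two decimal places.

8.66%

P = D₀(1+g)/(r−g) ⇒ P(r−g) = D₀(1+g) ⇒ g(P+D₀) = P·r − D₀
g = (P·r − D₀)/(P + D₀) = (£377,650.48×0.145 − £20,300.00) / (£377,650.48 + £20,300.00) = 0.086592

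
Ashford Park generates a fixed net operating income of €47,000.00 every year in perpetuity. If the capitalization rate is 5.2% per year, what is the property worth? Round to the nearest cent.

€903846.15

Level perpetuity: PV = C / r = €47,000.00 / 0.052 = €903,846.15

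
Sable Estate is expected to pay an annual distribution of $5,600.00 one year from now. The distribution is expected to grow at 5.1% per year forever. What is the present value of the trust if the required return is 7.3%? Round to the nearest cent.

$254545.45

Growing perpetuity: P = D₁ / (r − g) = $5,600.0000 / (0.073 − 0.051) = $254,545.45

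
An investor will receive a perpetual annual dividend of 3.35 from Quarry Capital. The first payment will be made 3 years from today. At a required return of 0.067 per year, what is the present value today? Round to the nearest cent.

Value at end of year 2: C / r = 3.35 / 0.067 = 50.0000
Discount to today: PV = 50.0000 / (1 + 0.067)^2 = 50.0000 / 1.138489 = 43.92

43.92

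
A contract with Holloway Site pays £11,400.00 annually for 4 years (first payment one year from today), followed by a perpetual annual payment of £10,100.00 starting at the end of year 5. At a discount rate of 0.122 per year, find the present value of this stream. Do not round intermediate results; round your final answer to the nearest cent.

PV of 4-year annuity: £11,400.00 × [1 − (1+0.122)^−4] / 0.122 = 34480.43471
Perpetuity value at year 4: £10,100.00 / 0.122 = 82786.88525
PV of perpetuity: 82786.88525 / (1+0.122)^4 = 52238.42994
Total PV = 34480.43471 + 52238.42994 = 86718.86464

£86718.86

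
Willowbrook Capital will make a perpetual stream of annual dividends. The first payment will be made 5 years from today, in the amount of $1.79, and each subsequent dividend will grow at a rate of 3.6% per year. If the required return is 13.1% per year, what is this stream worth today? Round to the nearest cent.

$11.52

Value at end of year 4: C₁ / (r − g) = $1.79 / (0.131 − 0.036) = $18.8421
Discount to today: PV = $18.8421 / (1 + 0.131)^4 = $18.8421 / 1.636253 = $11.52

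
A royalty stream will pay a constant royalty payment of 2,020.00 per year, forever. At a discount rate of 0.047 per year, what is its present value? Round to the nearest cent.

Level perpetuity: PV = C / r = 2,020.00 / 0.047 = 42,978.72

42978.72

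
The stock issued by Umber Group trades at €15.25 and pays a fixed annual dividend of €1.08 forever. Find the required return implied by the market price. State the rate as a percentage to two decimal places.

7.08%

P = C/r ⇒ r = C/P = €1.08/€15.25 = 0.070820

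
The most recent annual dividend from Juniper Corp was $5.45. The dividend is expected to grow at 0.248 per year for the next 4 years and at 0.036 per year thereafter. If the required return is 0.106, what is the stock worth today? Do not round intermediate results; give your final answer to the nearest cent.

$160.52

D_1 = 6.80160
D_2 = 8.48840
D_3 = 10.59352
D_4 = 13.22071
Terminal value at year 4: TV = D_4×(1+g_2)/(r−g_2) = 13.69666/0.07 = 195.66654
P_0 = D_1/(1+r)^1 + D_2/(1+r)^2 + D_3/(1+r)^3 + D_4/(1+r)^4 + TV/(1+r)^4
    = 6.14973 + 6.93930 + 7.83024 + 8.83557 + 130.76636 = 160.52119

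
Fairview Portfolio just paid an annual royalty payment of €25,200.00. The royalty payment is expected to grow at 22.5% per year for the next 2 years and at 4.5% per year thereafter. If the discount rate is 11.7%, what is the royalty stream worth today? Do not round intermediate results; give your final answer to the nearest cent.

€497841.32

D_1 = 30870.00000
D_2 = 37815.75000
Terminal value at year 2: TV = D_2×(1+g_2)/(r−g_2) = 39517.45875/0.072 = 548853.59375
P_0 = D_1/(1+r)^1 + D_2/(1+r)^2 + TV/(1+r)^2
    = 27636.52641 + 30308.63460 + 439896.15501 = 497841.31603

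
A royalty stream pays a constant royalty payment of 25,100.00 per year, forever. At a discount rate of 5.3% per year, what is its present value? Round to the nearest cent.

Level perpetuity: PV = C / r = 25,100.00 / 0.053 = 473,584.91

473584.91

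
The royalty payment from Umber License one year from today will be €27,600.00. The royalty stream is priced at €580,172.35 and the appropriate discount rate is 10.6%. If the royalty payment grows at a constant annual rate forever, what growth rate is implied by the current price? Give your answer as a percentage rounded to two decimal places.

5.84%

P = D₁/(r−g) ⇒ g = r − D₁/P = 0.106 − €27,600.00/€580,172.35 = 0.058428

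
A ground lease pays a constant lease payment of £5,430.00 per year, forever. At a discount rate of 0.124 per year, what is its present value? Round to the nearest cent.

£43790.32

Level perpetuity: PV = C / r = £5,430.00 / 0.124 = £43,790.32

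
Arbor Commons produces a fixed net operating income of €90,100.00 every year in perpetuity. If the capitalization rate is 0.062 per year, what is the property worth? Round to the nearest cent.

€1453225.81

Level perpetuity: PV = C / r = €90,100.00 / 0.062 = €1,453,225.81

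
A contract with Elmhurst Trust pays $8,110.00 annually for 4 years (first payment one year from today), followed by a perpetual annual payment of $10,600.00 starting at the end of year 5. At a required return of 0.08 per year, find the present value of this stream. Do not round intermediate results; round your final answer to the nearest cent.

$124252.80

PV of 4-year annuity: $8,110.00 × [1 − (1+0.08)^−4] / 0.08 = 26861.34867
Perpetuity value at year 4: $10,600.00 / 0.08 = 132500.00000
PV of perpetuity: 132500.00000 / (1+0.08)^4 = 97391.45550
Total PV = 26861.34867 + 97391.45550 = 124252.80417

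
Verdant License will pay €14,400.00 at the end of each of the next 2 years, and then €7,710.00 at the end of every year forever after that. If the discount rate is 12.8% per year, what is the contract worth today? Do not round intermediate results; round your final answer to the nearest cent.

PV of 2-year annuity: €14,400.00 × [1 − (1+0.128)^−2] / 0.128 = 24083.29561
Perpetuity value at year 2: €7,710.00 / 0.128 = 60234.37500
PV of perpetuity: 60234.37500 / (1+0.128)^2 = 47339.77714
Total PV = 24083.29561 + 47339.77714 = 71423.07275

€71423.07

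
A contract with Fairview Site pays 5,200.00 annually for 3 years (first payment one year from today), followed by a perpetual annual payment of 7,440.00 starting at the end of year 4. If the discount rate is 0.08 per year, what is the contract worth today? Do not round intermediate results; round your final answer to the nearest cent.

PV of 3-year annuity: 5,200.00 × [1 − (1+0.08)^−3] / 0.08 = 13400.90433
Perpetuity value at year 3: 7,440.00 / 0.08 = 93000.00000
PV of perpetuity: 93000.00000 / (1+0.08)^3 = 73826.39841
Total PV = 13400.90433 + 73826.39841 = 87227.30275

87227.30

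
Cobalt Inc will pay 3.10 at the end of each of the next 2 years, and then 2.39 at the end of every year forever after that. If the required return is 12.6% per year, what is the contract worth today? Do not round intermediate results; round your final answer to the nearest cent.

PV of 2-year annuity: 3.10 × [1 − (1+0.126)^−2] / 0.126 = 5.19814
Perpetuity value at year 2: 2.39 / 0.126 = 18.96825
PV of perpetuity: 18.96825 / (1+0.126)^2 = 14.96065
Total PV = 5.19814 + 14.96065 = 20.15880

20.16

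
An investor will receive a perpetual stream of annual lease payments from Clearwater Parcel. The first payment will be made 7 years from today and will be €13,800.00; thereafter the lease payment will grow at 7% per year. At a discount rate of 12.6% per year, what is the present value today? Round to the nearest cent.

€120909.58

Value at end of year 6: C₁ / (r − g) = €13,800.00 / (0.126 − 0.07) = €246,428.5714
Discount to today: PV = €246,428.5714 / (1 + 0.126)^6 = €246,428.5714 / 2.038123 = €120,909.58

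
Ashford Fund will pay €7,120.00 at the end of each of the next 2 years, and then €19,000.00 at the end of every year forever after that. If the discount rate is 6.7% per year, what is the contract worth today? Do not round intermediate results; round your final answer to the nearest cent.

PV of 2-year annuity: €7,120.00 × [1 − (1+0.067)^−2] / 0.067 = 12926.81791
Perpetuity value at year 2: €19,000.00 / 0.067 = 283582.08955
PV of perpetuity: 283582.08955 / (1+0.067)^2 = 249086.36759
Total PV = 12926.81791 + 249086.36759 = 262013.18550

€262013.19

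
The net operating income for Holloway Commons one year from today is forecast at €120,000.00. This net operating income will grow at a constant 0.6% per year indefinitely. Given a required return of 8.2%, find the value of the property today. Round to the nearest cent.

€1578947.37

Growing perpetuity: P = D₁ / (r − g) = €120,000.0000 / (0.082 − 0.006) = €1,578,947.37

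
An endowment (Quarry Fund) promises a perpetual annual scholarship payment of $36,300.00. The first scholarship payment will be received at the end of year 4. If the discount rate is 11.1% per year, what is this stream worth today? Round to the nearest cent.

Value at end of year 3: C / r = $36,300.00 / 0.111 = $327,027.0270
Discount to today: PV = $327,027.0270 / (1 + 0.111)^3 = $327,027.0270 / 1.371331 = $238,474.24

$238474.24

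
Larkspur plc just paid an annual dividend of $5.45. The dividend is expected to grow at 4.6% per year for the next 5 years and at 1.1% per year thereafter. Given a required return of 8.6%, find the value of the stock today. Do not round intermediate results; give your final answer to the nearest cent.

$85.28

D_1 = 5.70070
D_2 = 5.96293
D_3 = 6.23723
D_4 = 6.52414
D_5 = 6.82425
Terminal value at year 5: TV = D_5×(1+g_2)/(r−g_2) = 6.89932/0.075 = 91.99089
P_0 = D_1/(1+r)^1 + D_2/(1+r)^2 + D_3/(1+r)^3 + D_4/(1+r)^4 + D_5/(1+r)^5 + TV/(1+r)^5
    = 5.24926 + 5.05592 + 4.86970 + 4.69034 + 4.51758 + 60.89697 = 85.27977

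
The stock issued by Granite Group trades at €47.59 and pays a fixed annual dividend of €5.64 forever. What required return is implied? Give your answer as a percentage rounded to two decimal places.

11.85%

P = C/r ⇒ r = C/P = €5.64/€47.59 = 0.118512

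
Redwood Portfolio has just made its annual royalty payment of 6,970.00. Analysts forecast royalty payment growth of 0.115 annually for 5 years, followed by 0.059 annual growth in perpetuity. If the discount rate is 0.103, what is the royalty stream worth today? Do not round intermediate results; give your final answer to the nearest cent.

D_1 = 7771.55000
D_2 = 8665.27825
D_3 = 9661.78525
D_4 = 10772.89055
D_5 = 12011.77297
Terminal value at year 5: TV = D_5×(1+g_2)/(r−g_2) = 12720.46757/0.044 = 289101.53570
P_0 = D_1/(1+r)^1 + D_2/(1+r)^2 + D_3/(1+r)^3 + D_4/(1+r)^4 + D_5/(1+r)^5 + TV/(1+r)^5
    = 7045.82956 + 7122.48409 + 7199.97259 + 7278.30411 + 7357.48784 + 177081.35499 = 213085.43317

213085.43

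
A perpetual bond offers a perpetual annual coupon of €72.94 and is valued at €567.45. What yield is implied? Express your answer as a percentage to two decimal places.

P = C/r ⇒ r = C/P = €72.94/€567.45 = 0.128540

12.85%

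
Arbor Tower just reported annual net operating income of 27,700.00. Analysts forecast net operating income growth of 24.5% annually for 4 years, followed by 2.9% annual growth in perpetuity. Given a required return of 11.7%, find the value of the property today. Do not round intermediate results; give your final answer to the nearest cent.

646285.92

D_1 = 34486.50000
D_2 = 42935.69250
D_3 = 53454.93716
D_4 = 66551.39677
Terminal value at year 4: TV = D_4×(1+g_2)/(r−g_2) = 68481.38727/0.088 = 778197.58265
P_0 = D_1/(1+r)^1 + D_2/(1+r)^2 + D_3/(1+r)^3 + D_4/(1+r)^4 + TV/(1+r)^4
    = 30874.21665 + 34412.17523 + 38355.55789 + 42750.82325 + 499893.14914 = 646285.92216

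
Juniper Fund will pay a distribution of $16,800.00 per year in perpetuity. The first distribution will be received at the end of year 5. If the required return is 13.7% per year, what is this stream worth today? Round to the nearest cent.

Value at end of year 4: C / r = $16,800.00 / 0.137 = $122,627.7372
Discount to today: PV = $122,627.7372 / (1 + 0.137)^4 = $122,627.7372 / 1.671252 = $73,374.79

$73374.79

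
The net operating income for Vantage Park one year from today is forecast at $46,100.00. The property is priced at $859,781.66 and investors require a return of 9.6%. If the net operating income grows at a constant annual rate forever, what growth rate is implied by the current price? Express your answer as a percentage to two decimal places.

P = D₁/(r−g) ⇒ g = r − D₁/P = 0.096 − $46,100.00/$859,781.66 = 0.042382

4.24%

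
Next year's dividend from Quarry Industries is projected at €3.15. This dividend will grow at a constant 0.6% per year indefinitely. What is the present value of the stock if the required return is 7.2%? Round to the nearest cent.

€47.73

Growing perpetuity: P = D₁ / (r − g) = €3.1500 / (0.072 − 0.006) = €47.73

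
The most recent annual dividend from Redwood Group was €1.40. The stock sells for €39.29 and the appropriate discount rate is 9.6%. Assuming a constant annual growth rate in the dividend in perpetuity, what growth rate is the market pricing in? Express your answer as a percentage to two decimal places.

P = D₀(1+g)/(r−g) ⇒ P(r−g) = D₀(1+g) ⇒ g(P+D₀) = P·r − D₀
g = (P·r − D₀)/(P + D₀) = (€39.29×0.096 − €1.40) / (€39.29 + €1.40) = 0.058290

5.83%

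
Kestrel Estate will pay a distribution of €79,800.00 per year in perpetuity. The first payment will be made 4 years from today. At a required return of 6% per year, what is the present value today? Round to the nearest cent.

€1116693.65

Value at end of year 3: C / r = €79,800.00 / 0.06 = €1,330,000.0000
Discount to today: PV = €1,330,000.0000 / (1 + 0.06)^3 = €1,330,000.0000 / 1.191016 = €1,116,693.65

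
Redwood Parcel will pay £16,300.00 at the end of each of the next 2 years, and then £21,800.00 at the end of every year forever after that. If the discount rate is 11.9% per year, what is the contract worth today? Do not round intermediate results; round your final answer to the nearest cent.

£173885.77

PV of 2-year annuity: £16,300.00 × [1 − (1+0.119)^−2] / 0.119 = 27584.07266
Perpetuity value at year 2: £21,800.00 / 0.119 = 183193.27731
PV of perpetuity: 183193.27731 / (1+0.119)^2 = 146301.69548
Total PV = 27584.07266 + 146301.69548 = 173885.76813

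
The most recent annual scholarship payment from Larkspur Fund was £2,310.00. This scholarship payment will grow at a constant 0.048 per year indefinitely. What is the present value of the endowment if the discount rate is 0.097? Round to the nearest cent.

£49405.71

D₁ = D₀ × (1 + g) = £2,310.00 × 1.048 = £2,420.8800
Growing perpetuity: P = D₁ / (r − g) = £2,420.8800 / (0.097 − 0.048) = £49,405.71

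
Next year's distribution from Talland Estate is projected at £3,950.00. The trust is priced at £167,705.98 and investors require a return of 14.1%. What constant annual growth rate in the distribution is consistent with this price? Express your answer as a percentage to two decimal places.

P = D₁/(r−g) ⇒ g = r − D₁/P = 0.141 − £3,950.00/£167,705.98 = 0.117447

11.74%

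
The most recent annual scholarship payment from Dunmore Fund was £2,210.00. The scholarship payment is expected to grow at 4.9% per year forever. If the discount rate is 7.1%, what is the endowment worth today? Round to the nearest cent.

D₁ = D₀ × (1 + g) = £2,210.00 × 1.049 = £2,318.2900
Growing perpetuity: P = D₁ / (r − g) = £2,318.2900 / (0.071 − 0.049) = £105,376.82

£105376.82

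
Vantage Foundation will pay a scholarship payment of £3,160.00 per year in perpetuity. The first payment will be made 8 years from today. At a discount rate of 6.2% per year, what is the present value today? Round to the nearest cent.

Value at end of year 7: C / r = £3,160.00 / 0.062 = £50,967.7419
Discount to today: PV = £50,967.7419 / (1 + 0.062)^7 = £50,967.7419 / 1.523602 = £33,452.13

£33452.13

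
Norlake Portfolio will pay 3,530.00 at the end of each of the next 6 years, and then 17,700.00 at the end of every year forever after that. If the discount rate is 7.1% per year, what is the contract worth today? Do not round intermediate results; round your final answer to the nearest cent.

181961.91

PV of 6-year annuity: 3,530.00 × [1 − (1+0.071)^−6] / 0.071 = 16774.06694
Perpetuity value at year 6: 17,700.00 / 0.071 = 249295.77465
PV of perpetuity: 249295.77465 / (1+0.071)^6 = 165187.84695
Total PV = 16774.06694 + 165187.84695 = 181961.91389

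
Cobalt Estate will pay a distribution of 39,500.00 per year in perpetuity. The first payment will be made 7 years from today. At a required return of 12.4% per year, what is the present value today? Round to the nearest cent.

157971.06

Value at end of year 6: C / r = 39,500.00 / 0.124 = 318,548.3871
Discount to today: PV = 318,548.3871 / (1 + 0.124)^6 = 318,548.3871 / 2.016498 = 157,971.06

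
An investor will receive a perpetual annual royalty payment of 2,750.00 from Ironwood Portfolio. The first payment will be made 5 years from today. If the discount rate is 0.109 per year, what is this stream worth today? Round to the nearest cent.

16679.38

Value at end of year 4: C / r = 2,750.00 / 0.109 = 25,229.3578
Discount to today: PV = 25,229.3578 / (1 + 0.109)^4 = 25,229.3578 / 1.512607 = 16,679.38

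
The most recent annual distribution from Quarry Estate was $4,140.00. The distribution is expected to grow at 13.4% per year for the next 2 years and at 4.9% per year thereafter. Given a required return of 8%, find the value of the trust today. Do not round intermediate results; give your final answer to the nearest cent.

D_1 = 4694.76000
D_2 = 5323.85784
Terminal value at year 2: TV = D_2×(1+g_2)/(r−g_2) = 5584.72687/0.031 = 180152.47981
P_0 = D_1/(1+r)^1 + D_2/(1+r)^2 + TV/(1+r)^2
    = 4347.00000 + 4564.35000 + 154451.71452 = 163363.06452

$163363.06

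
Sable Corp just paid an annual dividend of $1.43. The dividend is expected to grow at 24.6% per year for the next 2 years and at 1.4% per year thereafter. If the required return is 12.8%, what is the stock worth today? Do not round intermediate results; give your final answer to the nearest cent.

D_1 = 1.78178
D_2 = 2.22010
Terminal value at year 2: TV = D_2×(1+g_2)/(r−g_2) = 2.25118/0.114 = 19.74719
P_0 = D_1/(1+r)^1 + D_2/(1+r)^2 + TV/(1+r)^2
    = 1.57959 + 1.74483 + 15.51983 = 18.84426

$18.84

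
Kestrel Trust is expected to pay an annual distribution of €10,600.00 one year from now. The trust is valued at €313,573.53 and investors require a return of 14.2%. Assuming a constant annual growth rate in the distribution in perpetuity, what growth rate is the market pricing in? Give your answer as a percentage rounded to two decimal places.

P = D₁/(r−g) ⇒ g = r − D₁/P = 0.142 − €10,600.00/€313,573.53 = 0.108196

10.82%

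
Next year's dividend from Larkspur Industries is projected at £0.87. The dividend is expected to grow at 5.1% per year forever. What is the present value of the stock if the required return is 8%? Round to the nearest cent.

Growing perpetuity: P = D₁ / (r − g) = £0.8700 / (0.08 − 0.051) = £30.00

£30.00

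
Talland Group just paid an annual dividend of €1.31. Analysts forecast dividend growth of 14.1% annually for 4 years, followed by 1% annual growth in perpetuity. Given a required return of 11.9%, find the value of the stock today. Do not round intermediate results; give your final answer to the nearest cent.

D_1 = 1.49471
D_2 = 1.70546
D_3 = 1.94593
D_4 = 2.22031
Terminal value at year 4: TV = D_4×(1+g_2)/(r−g_2) = 2.24251/0.109 = 20.57353
P_0 = D_1/(1+r)^1 + D_2/(1+r)^2 + D_3/(1+r)^3 + D_4/(1+r)^4 + TV/(1+r)^4
    = 1.33576 + 1.36202 + 1.38879 + 1.41610 + 13.12165 = 18.62431

€18.62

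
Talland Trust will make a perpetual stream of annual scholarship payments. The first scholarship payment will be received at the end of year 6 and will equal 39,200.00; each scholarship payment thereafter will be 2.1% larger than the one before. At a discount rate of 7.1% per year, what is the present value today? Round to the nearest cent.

Value at end of year 5: C₁ / (r − g) = 39,200.00 / (0.071 − 0.021) = 784,000.0000
Discount to today: PV = 784,000.0000 / (1 + 0.071)^5 = 784,000.0000 / 1.409118 = 556,376.41

556376.41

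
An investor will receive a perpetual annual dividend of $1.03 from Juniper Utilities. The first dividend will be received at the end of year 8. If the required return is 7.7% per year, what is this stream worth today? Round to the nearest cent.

Value at end of year 7: C / r = $1.03 / 0.077 = $13.3766
Discount to today: PV = $13.3766 / (1 + 0.077)^7 = $13.3766 / 1.680776 = $7.96

$7.96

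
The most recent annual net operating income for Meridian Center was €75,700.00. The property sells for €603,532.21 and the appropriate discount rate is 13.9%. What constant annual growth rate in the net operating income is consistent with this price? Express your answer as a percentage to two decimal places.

1.21%

P = D₀(1+g)/(r−g) ⇒ P(r−g) = D₀(1+g) ⇒ g(P+D₀) = P·r − D₀
g = (P·r − D₀)/(P + D₀) = (€603,532.21×0.139 − €75,700.00) / (€603,532.21 + €75,700.00) = 0.012059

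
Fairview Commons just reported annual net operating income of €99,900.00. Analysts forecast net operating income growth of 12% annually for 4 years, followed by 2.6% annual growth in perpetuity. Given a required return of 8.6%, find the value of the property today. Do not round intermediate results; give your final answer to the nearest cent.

D_1 = 111888.00000
D_2 = 125314.56000
D_3 = 140352.30720
D_4 = 157194.58406
Terminal value at year 4: TV = D_4×(1+g_2)/(r−g_2) = 161281.64325/0.06 = 2688027.38749
P_0 = D_1/(1+r)^1 + D_2/(1+r)^2 + D_3/(1+r)^3 + D_4/(1+r)^4 + TV/(1+r)^4
    = 103027.62431 + 106253.16688 + 109579.69328 + 113010.36508 + 1932477.24279 = 2364348.09233

€2364348.09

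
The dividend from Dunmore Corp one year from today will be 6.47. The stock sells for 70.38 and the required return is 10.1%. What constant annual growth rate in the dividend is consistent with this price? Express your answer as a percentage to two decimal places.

P = D₁/(r−g) ⇒ g = r − D₁/P = 0.101 − 6.47/70.38 = 0.009070

0.91%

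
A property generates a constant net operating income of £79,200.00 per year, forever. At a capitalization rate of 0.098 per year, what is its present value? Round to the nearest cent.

£808163.27

Level perpetuity: PV = C / r = £79,200.00 / 0.098 = £808,163.27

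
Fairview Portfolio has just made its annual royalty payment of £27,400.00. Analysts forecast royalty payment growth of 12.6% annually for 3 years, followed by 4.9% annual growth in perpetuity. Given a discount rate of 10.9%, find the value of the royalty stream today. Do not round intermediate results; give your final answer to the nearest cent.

£586158.67

D_1 = 30852.40000
D_2 = 34739.80240
D_3 = 39117.01750
Terminal value at year 3: TV = D_3×(1+g_2)/(r−g_2) = 41033.75136/0.06 = 683895.85600
P_0 = D_1/(1+r)^1 + D_2/(1+r)^2 + D_3/(1+r)^3 + TV/(1+r)^3
    = 27820.01803 + 28246.47458 + 28679.46833 + 501412.70458 = 586158.66552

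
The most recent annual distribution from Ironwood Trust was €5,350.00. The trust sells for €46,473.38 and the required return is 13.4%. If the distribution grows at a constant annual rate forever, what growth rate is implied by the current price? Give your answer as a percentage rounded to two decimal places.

P = D₀(1+g)/(r−g) ⇒ P(r−g) = D₀(1+g) ⇒ g(P+D₀) = P·r − D₀
g = (P·r − D₀)/(P + D₀) = (€46,473.38×0.134 − €5,350.00) / (€46,473.38 + €5,350.00) = 0.016931

1.69%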